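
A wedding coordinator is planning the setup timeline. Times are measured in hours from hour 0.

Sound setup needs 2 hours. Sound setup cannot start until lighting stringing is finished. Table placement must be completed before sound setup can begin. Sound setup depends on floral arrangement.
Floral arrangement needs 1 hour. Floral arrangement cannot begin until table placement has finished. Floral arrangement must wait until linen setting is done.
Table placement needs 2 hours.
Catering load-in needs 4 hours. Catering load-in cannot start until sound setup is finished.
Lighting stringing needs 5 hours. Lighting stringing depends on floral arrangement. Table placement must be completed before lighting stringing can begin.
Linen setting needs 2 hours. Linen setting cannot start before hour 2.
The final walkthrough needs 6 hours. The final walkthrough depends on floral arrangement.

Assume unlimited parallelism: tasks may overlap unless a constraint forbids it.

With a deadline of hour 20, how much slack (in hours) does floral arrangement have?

4

Linen setting waits on its own release at hour 2, so it starts at hour 2 and finishes at 2 + 2 = hour 4.
Table placement has no prerequisites, so it starts at hour 0 and finishes at hour 2.
Floral arrangement cannot start until table placement (finishes hour 2); linen setting (finishes hour 4). The controlling bound is hour 4, so floral arrangement finishes at 4 + 1 = hour 5.

Working backward from the deadline:
Nothing follows catering load-in; the deadline of hour 20 is its only limit. It must start by 20 − 4 = hour 16.
Sound setup feeds into catering load-in (must start by hour 16); so sound setup must finish by hour 16 and therefore start by hour 14.
Since sound setup (must start by hour 14) depends on it, lighting stringing must finish by hour 14. Backing off its 5-hour duration gives a latest start of hour 9.
To finish by hour 20, the final walkthrough (duration 6) must start no later than hour 14.
Floral arrangement feeds lighting stringing (must start by hour 9); sound setup (must start by hour 14); the final walkthrough (must start by hour 14). Taking the minimum, floral arrangement must finish by hour 9 and start by 9 − 1 = hour 8.
So floral arrangement can start as early as hour 4 and as late as hour 8, giving 8 − 4 = 4 hours of slack.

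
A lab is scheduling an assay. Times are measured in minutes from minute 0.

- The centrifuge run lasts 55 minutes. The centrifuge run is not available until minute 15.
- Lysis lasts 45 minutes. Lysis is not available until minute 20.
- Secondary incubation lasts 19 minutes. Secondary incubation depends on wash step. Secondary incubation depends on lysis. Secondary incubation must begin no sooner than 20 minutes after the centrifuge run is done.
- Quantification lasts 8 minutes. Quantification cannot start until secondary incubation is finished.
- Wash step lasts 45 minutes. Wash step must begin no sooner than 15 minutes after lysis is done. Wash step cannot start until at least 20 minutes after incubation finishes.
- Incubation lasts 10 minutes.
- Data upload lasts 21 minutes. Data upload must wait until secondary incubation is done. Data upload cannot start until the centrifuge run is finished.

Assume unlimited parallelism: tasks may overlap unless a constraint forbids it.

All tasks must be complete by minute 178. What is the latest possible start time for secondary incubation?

Nothing follows quantification; the deadline of minute 178 is its only limit. It must start by 178 − 8 = minute 170.
Nothing follows data upload; the deadline of minute 178 is its only limit. It must start by 178 − 21 = minute 157.
Secondary incubation has several dependents: quantification (must start by minute 170); data upload (must start by minute 157). The earliest of those limits is minute 157, so secondary incubation must start by 157 − 19 = minute 138.

138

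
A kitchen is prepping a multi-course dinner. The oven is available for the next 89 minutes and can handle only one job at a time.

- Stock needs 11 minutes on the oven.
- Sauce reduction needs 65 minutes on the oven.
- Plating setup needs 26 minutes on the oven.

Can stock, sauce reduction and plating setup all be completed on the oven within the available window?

Running back to back, the jobs need 11 + 65 + 26 = 102 minutes on the oven.
Since 102 > 89, they cannot all fit.

No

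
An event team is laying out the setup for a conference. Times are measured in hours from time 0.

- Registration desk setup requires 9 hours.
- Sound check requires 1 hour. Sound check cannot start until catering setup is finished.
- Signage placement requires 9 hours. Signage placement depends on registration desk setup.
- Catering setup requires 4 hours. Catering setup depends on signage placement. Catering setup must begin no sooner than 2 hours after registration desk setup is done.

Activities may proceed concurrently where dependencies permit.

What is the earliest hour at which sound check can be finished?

Nothing blocks registration desk setup, so it runs from hour 0 to hour 9.
Signage placement waits on registration desk setup (finishes hour 9), so it starts at hour 9 and finishes at 9 + 9 = hour 18.
Catering setup cannot start until signage placement (finishes hour 18); registration desk setup (finishes hour 9, plus 2-hour gap → hour 11). The controlling bound is hour 18, so catering setup finishes at 18 + 4 = hour 22.
Sound check waits on catering setup (finishes hour 22), so it starts at hour 22 and finishes at 22 + 1 = hour 23.

23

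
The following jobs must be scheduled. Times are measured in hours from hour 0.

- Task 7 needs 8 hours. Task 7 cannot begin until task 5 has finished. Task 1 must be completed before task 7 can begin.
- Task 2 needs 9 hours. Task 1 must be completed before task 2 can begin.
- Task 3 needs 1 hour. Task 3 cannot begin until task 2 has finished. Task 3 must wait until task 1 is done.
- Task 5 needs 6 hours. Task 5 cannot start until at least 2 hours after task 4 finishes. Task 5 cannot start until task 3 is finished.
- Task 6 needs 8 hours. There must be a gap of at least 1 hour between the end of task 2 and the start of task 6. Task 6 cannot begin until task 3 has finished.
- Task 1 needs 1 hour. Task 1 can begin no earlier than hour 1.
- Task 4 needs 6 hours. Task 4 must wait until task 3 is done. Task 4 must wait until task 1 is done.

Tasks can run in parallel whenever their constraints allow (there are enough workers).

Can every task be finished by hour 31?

No

Task 1 waits on its own release at hour 1, so it starts at hour 1 and finishes at 1 + 1 = hour 2.
Task 2 waits on task 1 (finishes hour 2), so it starts at hour 2 and finishes at 2 + 9 = hour 11.
Task 3 needs all of task 2 (finishes hour 11); task 1 (finishes hour 2). That puts its earliest start at hour 11; it finishes at 11 + 1 = hour 12.
Task 6 has to wait for task 2 (finishes hour 11, plus 1-hour gap → hour 12); task 3 (finishes hour 12). The latest of these is hour 12, so task 6 runs hour 12 to 12 + 8 = hour 20.
Task 4 cannot start until task 3 (finishes hour 12); task 1 (finishes hour 2). The controlling bound is hour 12, so task 4 finishes at 12 + 6 = hour 18.
For task 5: task 4 (finishes hour 18, plus 2-hour gap → hour 20); task 3 (finishes hour 12). Taking the maximum gives a start of hour 20, and it finishes at 20 + 6 = hour 26.
Task 7 needs all of task 5 (finishes hour 26); task 1 (finishes hour 2). That puts its earliest start at hour 26; it finishes at 26 + 8 = hour 34.
The earliest everything can be done is hour 34, which is after the deadline of 31, so it is not possible.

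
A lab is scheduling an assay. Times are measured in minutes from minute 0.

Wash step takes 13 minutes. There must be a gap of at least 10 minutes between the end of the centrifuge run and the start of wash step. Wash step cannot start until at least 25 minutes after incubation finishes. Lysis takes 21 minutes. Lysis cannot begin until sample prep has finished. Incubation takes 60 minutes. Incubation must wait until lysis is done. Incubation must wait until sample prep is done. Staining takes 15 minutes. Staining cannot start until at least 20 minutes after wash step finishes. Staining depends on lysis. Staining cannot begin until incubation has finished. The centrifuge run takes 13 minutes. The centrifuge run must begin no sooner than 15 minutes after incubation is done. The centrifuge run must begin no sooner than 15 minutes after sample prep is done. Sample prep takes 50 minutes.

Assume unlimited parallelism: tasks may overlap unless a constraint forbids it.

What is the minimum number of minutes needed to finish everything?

Nothing blocks sample prep, so it runs from minute 0 to minute 50.
Lysis cannot begin until sample prep (finishes minute 50). It runs from minute 50 to 50 + 21 = minute 71.
Incubation cannot start until lysis (finishes minute 71); sample prep (finishes minute 50). The controlling bound is minute 71, so incubation finishes at 71 + 60 = minute 131.
The centrifuge run has to wait for incubation (finishes minute 131, plus 15-minute gap → minute 146); sample prep (finishes minute 50, plus 15-minute gap → minute 65). The latest of these is minute 146, so the centrifuge run runs minute 146 to 146 + 13 = minute 159.
For wash step: the centrifuge run (finishes minute 159, plus 10-minute gap → minute 169); incubation (finishes minute 131, plus 25-minute gap → minute 156). Taking the maximum gives a start of minute 169, and it finishes at 169 + 13 = minute 182.
Staining needs all of wash step (finishes minute 182, plus 20-minute gap → minute 202); lysis (finishes minute 71); incubation (finishes minute 131). That puts its earliest start at minute 202; it finishes at 202 + 15 = minute 217.
All tasks are finished once the last one completes. Finish times: Sample prep at 50, Lysis at 71, Incubation at 131, The centrifuge run at 159, Wash step at 182, Staining at 217. The latest is minute 217.

217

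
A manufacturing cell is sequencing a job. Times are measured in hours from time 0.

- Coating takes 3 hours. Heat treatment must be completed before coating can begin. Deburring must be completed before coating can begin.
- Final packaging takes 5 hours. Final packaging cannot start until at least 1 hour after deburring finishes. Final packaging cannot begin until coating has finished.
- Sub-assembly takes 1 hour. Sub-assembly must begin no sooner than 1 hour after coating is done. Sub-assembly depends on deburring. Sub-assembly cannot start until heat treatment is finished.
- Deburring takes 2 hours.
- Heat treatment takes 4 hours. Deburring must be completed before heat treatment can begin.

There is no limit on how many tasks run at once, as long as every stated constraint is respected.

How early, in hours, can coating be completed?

9

Deburring can start immediately at hour 0; it finishes at hour 2.
After deburring (finishes hour 2), heat treatment can start at hour 2 and finishes at hour 6.
For coating: heat treatment (finishes hour 6); deburring (finishes hour 2). Taking the maximum gives a start of hour 6, and it finishes at 6 + 3 = hour 9.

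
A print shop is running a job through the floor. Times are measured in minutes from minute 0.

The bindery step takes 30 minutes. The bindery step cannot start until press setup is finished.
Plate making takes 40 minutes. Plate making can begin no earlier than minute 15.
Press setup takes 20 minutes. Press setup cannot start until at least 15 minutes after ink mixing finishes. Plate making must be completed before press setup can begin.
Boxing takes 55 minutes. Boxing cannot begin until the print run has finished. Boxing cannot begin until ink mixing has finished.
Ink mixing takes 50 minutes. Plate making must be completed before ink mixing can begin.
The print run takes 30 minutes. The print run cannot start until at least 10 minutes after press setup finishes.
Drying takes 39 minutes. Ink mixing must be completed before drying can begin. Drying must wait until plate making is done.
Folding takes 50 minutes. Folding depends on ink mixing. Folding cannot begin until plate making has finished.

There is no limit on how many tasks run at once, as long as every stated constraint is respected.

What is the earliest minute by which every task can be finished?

235

Plate making waits on its own release at minute 15, so it starts at minute 15 and finishes at 15 + 40 = minute 55.
After plate making (finishes minute 55), ink mixing can start at minute 55 and finishes at minute 105.
Folding cannot start until ink mixing (finishes minute 105); plate making (finishes minute 55). The controlling bound is minute 105, so folding finishes at 105 + 50 = minute 155.
Drying has to wait for ink mixing (finishes minute 105); plate making (finishes minute 55). The latest of these is minute 105, so drying runs minute 105 to 105 + 39 = minute 144.
Press setup has to wait for ink mixing (finishes minute 105, plus 15-minute gap → minute 120); plate making (finishes minute 55). The latest of these is minute 120, so press setup runs minute 120 to 120 + 20 = minute 140.
After press setup (finishes minute 140), the bindery step can start at minute 140 and finishes at minute 170.
The print run waits on press setup (finishes minute 140, plus 10-minute gap → minute 150), so it starts at minute 150 and finishes at 150 + 30 = minute 180.
Boxing needs all of the print run (finishes minute 180); ink mixing (finishes minute 105). That puts its earliest start at minute 180; it finishes at 180 + 55 = minute 235.
All tasks are finished once the last one completes. Finish times: Plate making at 55, Ink mixing at 105, Press setup at 140, The print run at 180, Drying at 144, Folding at 155, The bindery step at 170, Boxing at 235. The latest is minute 235.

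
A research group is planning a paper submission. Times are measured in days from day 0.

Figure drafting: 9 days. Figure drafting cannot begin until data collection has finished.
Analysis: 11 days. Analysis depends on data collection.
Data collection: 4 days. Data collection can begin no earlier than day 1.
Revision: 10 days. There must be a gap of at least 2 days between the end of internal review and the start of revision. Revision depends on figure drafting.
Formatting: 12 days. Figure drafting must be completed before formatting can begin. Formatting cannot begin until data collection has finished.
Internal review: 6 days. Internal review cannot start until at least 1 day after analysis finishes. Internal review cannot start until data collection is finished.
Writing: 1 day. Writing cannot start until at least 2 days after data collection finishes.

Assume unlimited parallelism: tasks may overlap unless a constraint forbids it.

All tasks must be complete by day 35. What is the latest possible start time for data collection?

1

Revision has no dependents, so it just needs to finish by day 35. Starting by 35 − 10 = day 25 achieves that.
Internal review feeds into revision (must start by day 25, minus 2-day gap → day 23); so internal review must finish by day 23 and therefore start by day 17.
Analysis must finish before internal review (must start by day 17, minus 1-day gap → day 16). With an 11-day duration, analysis must start by 16 − 11 = day 5.
Formatting must finish by day 35; it takes 12 days, so it must start by 35 − 12 = day 23.
Figure drafting has several dependents: revision (must start by day 25); formatting (must start by day 23). The earliest of those limits is day 23, so figure drafting must start by 23 − 9 = day 14.
Nothing follows writing; the deadline of day 35 is its only limit. It must start by 35 − 1 = day 34.
For data collection: analysis (must start by day 5); figure drafting (must start by day 14); writing (must start by day 34, minus 2-day gap → day 32); internal review (must start by day 17); formatting (must start by day 23). The most restrictive is day 5; with a 4-day duration, data collection must start by day 1.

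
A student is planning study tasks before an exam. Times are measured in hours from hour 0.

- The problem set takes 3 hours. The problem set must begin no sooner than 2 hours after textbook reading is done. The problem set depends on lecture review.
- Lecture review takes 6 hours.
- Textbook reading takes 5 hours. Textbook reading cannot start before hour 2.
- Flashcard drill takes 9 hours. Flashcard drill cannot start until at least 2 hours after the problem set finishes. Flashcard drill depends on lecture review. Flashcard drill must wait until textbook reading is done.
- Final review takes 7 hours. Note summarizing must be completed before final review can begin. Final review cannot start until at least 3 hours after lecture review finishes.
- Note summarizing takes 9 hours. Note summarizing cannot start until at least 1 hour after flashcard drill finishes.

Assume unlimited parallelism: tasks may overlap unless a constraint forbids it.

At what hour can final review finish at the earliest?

40

Lecture review has no prerequisites, so it starts at hour 0 and finishes at hour 6.
Textbook reading waits on its own release at hour 2, so it starts at hour 2 and finishes at 2 + 5 = hour 7.
The problem set cannot start until textbook reading (finishes hour 7, plus 2-hour gap → hour 9); lecture review (finishes hour 6). The controlling bound is hour 9, so the problem set finishes at 9 + 3 = hour 12.
Flashcard drill needs all of the problem set (finishes hour 12, plus 2-hour gap → hour 14); lecture review (finishes hour 6); textbook reading (finishes hour 7). That puts its earliest start at hour 14; it finishes at 14 + 9 = hour 23.
Note summarizing waits on flashcard drill (finishes hour 23, plus 1-hour gap → hour 24), so it starts at hour 24 and finishes at 24 + 9 = hour 33.
Final review has to wait for note summarizing (finishes hour 33); lecture review (finishes hour 6, plus 3-hour gap → hour 9). The latest of these is hour 33, so final review runs hour 33 to 33 + 7 = hour 40.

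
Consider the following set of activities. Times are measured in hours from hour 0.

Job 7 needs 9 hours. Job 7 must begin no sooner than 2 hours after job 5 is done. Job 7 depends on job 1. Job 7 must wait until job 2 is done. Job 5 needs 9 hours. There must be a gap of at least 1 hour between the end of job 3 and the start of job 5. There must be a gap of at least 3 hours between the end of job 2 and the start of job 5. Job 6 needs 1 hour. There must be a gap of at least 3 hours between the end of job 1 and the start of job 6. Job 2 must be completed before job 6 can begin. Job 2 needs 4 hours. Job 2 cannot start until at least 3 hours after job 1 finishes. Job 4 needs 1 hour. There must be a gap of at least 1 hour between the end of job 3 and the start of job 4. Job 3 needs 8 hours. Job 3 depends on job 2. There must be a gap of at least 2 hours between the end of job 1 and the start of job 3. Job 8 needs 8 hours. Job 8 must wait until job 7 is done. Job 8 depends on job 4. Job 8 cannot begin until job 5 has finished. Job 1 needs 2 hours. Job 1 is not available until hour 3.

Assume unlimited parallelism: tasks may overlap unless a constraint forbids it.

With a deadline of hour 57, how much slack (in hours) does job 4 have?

27

After its own release at hour 3, job 1 can start at hour 3 and finishes at hour 5.
Job 2 waits on job 1 (finishes hour 5, plus 3-hour gap → hour 8), so it starts at hour 8 and finishes at 8 + 4 = hour 12.
Job 3 needs all of job 2 (finishes hour 12); job 1 (finishes hour 5, plus 2-hour gap → hour 7). That puts its earliest start at hour 12; it finishes at 12 + 8 = hour 20.
After job 3 (finishes hour 20, plus 1-hour gap → hour 21), job 4 can start at hour 21 and finishes at hour 22.

Working backward from the deadline:
To finish by hour 57, job 8 (duration 8) must start no later than hour 49.
Since job 8 (must start by hour 49) depends on it, job 4 must finish by hour 49. Backing off its 1-hour duration gives a latest start of hour 48.
So job 4 can start as early as hour 21 and as late as hour 48, giving 48 − 21 = 27 hours of slack.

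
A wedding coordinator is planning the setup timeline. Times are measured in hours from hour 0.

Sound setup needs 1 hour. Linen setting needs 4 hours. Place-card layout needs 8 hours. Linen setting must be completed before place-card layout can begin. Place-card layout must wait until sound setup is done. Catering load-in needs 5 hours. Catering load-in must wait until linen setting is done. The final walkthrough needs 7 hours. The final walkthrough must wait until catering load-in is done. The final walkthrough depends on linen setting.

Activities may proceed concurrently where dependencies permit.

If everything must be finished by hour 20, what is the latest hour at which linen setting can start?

4

Nothing follows the final walkthrough; the deadline of hour 20 is its only limit. It must start by 20 − 7 = hour 13.
Catering load-in feeds into the final walkthrough (must start by hour 13); so catering load-in must finish by hour 13 and therefore start by hour 8.
Place-card layout must finish by hour 20; it takes 8 hours, so it must start by 20 − 8 = hour 12.
Linen setting must finish in time for catering load-in (must start by hour 8); place-card layout (must start by hour 12); the final walkthrough (must start by hour 13). The tightest is hour 8, so linen setting must start by 8 − 4 = hour 4.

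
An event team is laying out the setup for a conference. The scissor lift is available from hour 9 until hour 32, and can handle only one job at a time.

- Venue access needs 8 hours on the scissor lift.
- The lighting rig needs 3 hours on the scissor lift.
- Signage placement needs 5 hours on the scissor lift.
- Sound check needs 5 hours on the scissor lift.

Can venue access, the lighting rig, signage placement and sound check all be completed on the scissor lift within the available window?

Yes

The scissor lift window is 32 − 9 = 23 hours.
Running back to back, the jobs need 8 + 3 + 5 + 5 = 21 hours on the scissor lift.
Since 21 ≤ 23, they fit within the window.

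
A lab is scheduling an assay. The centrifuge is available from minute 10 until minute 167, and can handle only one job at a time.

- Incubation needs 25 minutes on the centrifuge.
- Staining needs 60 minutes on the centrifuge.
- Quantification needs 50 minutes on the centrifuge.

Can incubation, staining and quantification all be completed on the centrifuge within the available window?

Yes

The centrifuge window is 167 − 10 = 157 minutes.
Running back to back, the jobs need 25 + 60 + 50 = 135 minutes on the centrifuge.
Since 135 ≤ 157, they fit within the window.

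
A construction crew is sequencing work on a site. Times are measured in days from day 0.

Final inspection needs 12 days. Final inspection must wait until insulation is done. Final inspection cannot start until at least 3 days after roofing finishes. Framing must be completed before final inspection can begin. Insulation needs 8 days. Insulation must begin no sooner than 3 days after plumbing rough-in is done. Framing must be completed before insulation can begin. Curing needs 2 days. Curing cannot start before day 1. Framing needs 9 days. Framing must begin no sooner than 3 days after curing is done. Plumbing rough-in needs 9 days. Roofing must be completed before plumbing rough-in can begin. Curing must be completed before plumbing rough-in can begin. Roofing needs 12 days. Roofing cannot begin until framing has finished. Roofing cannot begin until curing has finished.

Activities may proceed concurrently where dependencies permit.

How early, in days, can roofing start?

Curing waits on its own release at day 1, so it starts at day 1 and finishes at 1 + 2 = day 3.
After curing (finishes day 3, plus 3-day gap → day 6), framing can start at day 6 and finishes at day 15.
Roofing waits on framing (finishes day 15); curing (finishes day 3). The latest of these is day 15, which is the earliest roofing can start.

15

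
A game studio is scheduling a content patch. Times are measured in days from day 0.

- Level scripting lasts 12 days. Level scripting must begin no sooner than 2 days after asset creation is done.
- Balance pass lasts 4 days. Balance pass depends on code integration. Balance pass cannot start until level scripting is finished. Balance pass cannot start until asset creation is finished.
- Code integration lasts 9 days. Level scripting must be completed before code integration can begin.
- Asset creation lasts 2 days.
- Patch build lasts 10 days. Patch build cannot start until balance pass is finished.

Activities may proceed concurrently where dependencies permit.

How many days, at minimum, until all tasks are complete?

39

Asset creation can start immediately at day 0; it finishes at day 2.
Level scripting waits on asset creation (finishes day 2, plus 2-day gap → day 4), so it starts at day 4 and finishes at 4 + 12 = day 16.
After level scripting (finishes day 16), code integration can start at day 16 and finishes at day 25.
For balance pass: code integration (finishes day 25); level scripting (finishes day 16); asset creation (finishes day 2). Taking the maximum gives a start of day 25, and it finishes at 25 + 4 = day 29.
After balance pass (finishes day 29), patch build can start at day 29 and finishes at day 39.
All tasks are finished once the last one completes. Finish times: Asset creation at 2, Level scripting at 16, Code integration at 25, Balance pass at 29, Patch build at 39. The latest is day 39.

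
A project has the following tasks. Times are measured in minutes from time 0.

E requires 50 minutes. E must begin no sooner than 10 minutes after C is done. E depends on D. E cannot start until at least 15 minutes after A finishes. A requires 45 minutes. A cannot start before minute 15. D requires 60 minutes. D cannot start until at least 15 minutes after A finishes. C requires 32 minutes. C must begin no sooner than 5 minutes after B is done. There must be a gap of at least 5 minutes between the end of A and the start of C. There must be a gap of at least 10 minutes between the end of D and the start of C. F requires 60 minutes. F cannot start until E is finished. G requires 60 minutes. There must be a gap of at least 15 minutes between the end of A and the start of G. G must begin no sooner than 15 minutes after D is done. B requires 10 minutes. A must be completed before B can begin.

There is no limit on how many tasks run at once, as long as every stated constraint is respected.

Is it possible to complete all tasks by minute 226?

No

A waits on its own release at minute 15, so it starts at minute 15 and finishes at 15 + 45 = minute 60.
D waits on A (finishes minute 60, plus 15-minute gap → minute 75), so it starts at minute 75 and finishes at 75 + 60 = minute 135.
G cannot start until A (finishes minute 60, plus 15-minute gap → minute 75); D (finishes minute 135, plus 15-minute gap → minute 150). The controlling bound is minute 150, so G finishes at 150 + 60 = minute 210.
After A (finishes minute 60), B can start at minute 60 and finishes at minute 70.
For C: B (finishes minute 70, plus 5-minute gap → minute 75); A (finishes minute 60, plus 5-minute gap → minute 65); D (finishes minute 135, plus 10-minute gap → minute 145). Taking the maximum gives a start of minute 145, and it finishes at 145 + 32 = minute 177.
For E: C (finishes minute 177, plus 10-minute gap → minute 187); D (finishes minute 135); A (finishes minute 60, plus 15-minute gap → minute 75). Taking the maximum gives a start of minute 187, and it finishes at 187 + 50 = minute 237.
F waits on E (finishes minute 237), so it starts at minute 237 and finishes at 237 + 60 = minute 297.
The earliest everything can be done is minute 297, which is after the deadline of 226, so it is not possible.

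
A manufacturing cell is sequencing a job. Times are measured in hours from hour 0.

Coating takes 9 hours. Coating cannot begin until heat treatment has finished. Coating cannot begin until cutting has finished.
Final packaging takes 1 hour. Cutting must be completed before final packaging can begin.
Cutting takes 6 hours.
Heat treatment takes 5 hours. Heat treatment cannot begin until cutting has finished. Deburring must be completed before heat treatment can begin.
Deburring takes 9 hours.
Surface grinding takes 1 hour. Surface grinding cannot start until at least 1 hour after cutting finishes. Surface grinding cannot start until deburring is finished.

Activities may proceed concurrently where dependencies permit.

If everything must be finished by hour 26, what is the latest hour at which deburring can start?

Coating has no dependents, so it just needs to finish by hour 26. Starting by 26 − 9 = hour 17 achieves that.
Since coating (must start by hour 17) depends on it, heat treatment must finish by hour 17. Backing off its 5-hour duration gives a latest start of hour 12.
Nothing follows surface grinding; the deadline of hour 26 is its only limit. It must start by 26 − 1 = hour 25.
For deburring: heat treatment (must start by hour 12); surface grinding (must start by hour 25). The most restrictive is hour 12; with a 9-hour duration, deburring must start by hour 3.

3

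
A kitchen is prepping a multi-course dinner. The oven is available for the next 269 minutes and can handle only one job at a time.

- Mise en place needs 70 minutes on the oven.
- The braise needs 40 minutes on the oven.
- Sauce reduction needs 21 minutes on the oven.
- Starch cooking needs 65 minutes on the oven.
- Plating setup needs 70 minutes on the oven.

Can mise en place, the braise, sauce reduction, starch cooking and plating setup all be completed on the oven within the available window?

Yes

Running back to back, the jobs need 70 + 40 + 21 + 65 + 70 = 266 minutes on the oven.
Since 266 ≤ 269, they fit within the window.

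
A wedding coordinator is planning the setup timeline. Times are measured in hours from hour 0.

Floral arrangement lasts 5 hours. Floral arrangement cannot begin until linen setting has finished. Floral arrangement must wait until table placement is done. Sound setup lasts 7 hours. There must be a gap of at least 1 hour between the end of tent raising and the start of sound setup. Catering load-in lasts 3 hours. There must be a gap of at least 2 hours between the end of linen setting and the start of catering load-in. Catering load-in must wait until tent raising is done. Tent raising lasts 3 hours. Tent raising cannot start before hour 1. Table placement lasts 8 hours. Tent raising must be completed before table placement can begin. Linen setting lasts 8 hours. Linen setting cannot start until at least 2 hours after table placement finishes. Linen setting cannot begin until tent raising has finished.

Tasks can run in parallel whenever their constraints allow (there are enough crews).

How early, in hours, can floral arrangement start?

Tent raising waits on its own release at hour 1, so it starts at hour 1 and finishes at 1 + 3 = hour 4.
Table placement cannot begin until tent raising (finishes hour 4). It runs from hour 4 to 4 + 8 = hour 12.
Linen setting has to wait for table placement (finishes hour 12, plus 2-hour gap → hour 14); tent raising (finishes hour 4). The latest of these is hour 14, so linen setting runs hour 14 to 14 + 8 = hour 22.
Floral arrangement waits on linen setting (finishes hour 22); table placement (finishes hour 12). The latest of these is hour 22, which is the earliest floral arrangement can start.

22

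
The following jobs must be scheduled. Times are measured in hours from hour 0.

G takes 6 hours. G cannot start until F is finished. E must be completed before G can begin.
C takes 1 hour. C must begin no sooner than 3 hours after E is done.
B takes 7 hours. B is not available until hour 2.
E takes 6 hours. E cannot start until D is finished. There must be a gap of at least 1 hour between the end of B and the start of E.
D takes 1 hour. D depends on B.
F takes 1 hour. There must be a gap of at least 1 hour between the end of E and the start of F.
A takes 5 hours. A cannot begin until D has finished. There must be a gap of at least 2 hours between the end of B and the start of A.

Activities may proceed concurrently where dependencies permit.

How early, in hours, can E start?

10

B cannot begin until its own release at hour 2. It runs from hour 2 to 2 + 7 = hour 9.
D cannot begin until B (finishes hour 9). It runs from hour 9 to 9 + 1 = hour 10.
E waits on D (finishes hour 10); B (finishes hour 9, plus 1-hour gap → hour 10). The latest of these is hour 10, which is the earliest E can start.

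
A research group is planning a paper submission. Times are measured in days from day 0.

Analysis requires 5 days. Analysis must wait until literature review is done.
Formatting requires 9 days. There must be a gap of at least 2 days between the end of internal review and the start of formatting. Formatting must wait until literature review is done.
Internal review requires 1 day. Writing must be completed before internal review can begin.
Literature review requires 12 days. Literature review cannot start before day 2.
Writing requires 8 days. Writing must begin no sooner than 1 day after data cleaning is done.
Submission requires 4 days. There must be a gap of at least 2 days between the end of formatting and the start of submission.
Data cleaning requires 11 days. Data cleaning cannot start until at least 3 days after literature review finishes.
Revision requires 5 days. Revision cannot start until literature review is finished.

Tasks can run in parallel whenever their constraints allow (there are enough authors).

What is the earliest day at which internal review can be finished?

38

After its own release at day 2, literature review can start at day 2 and finishes at day 14.
Data cleaning cannot begin until literature review (finishes day 14, plus 3-day gap → day 17). It runs from day 17 to 17 + 11 = day 28.
After data cleaning (finishes day 28, plus 1-day gap → day 29), writing can start at day 29 and finishes at day 37.
Internal review waits on writing (finishes day 37), so it starts at day 37 and finishes at 37 + 1 = day 38.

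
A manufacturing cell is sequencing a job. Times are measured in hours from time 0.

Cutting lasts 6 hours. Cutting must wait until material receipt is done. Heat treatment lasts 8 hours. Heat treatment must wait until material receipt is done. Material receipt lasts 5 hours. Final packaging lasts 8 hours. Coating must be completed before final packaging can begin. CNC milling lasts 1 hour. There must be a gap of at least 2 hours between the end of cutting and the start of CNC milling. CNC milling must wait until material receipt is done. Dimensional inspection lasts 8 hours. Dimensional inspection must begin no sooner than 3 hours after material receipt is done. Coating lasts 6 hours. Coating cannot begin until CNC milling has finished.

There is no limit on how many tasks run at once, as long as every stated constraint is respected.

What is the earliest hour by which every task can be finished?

Material receipt has no prerequisites, so it starts at hour 0 and finishes at hour 5.
Dimensional inspection waits on material receipt (finishes hour 5, plus 3-hour gap → hour 8), so it starts at hour 8 and finishes at 8 + 8 = hour 16.
Heat treatment cannot begin until material receipt (finishes hour 5). It runs from hour 5 to 5 + 8 = hour 13.
After material receipt (finishes hour 5), cutting can start at hour 5 and finishes at hour 11.
CNC milling has to wait for cutting (finishes hour 11, plus 2-hour gap → hour 13); material receipt (finishes hour 5). The latest of these is hour 13, so CNC milling runs hour 13 to 13 + 1 = hour 14.
After CNC milling (finishes hour 14), coating can start at hour 14 and finishes at hour 20.
Final packaging waits on coating (finishes hour 20), so it starts at hour 20 and finishes at 20 + 8 = hour 28.
All tasks are finished once the last one completes. Finish times: Material receipt at 5, Cutting at 11, CNC milling at 14, Heat treatment at 13, Dimensional inspection at 16, Coating at 20, Final packaging at 28. The latest is hour 28.

28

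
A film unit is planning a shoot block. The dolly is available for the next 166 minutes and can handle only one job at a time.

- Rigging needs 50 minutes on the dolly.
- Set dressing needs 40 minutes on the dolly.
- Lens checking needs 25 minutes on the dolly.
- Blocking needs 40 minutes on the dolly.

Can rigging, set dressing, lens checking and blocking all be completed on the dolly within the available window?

Running back to back, the jobs need 50 + 40 + 25 + 40 = 155 minutes on the dolly.
Since 155 ≤ 166, they fit within the window.

Yes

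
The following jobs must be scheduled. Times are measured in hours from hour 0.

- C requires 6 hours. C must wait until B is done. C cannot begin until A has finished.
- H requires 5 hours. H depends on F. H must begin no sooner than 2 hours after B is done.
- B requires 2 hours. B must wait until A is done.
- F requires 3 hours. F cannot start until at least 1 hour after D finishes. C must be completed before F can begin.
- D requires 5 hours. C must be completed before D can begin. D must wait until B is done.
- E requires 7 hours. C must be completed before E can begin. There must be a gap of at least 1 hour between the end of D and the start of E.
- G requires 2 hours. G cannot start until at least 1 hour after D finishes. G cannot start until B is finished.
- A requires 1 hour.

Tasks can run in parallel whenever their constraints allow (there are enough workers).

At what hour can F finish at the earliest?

Nothing blocks A, so it runs from hour 0 to hour 1.
B waits on A (finishes hour 1), so it starts at hour 1 and finishes at 1 + 2 = hour 3.
For C: B (finishes hour 3); A (finishes hour 1). Taking the maximum gives a start of hour 3, and it finishes at 3 + 6 = hour 9.
D has to wait for C (finishes hour 9); B (finishes hour 3). The latest of these is hour 9, so D runs hour 9 to 9 + 5 = hour 14.
For F: D (finishes hour 14, plus 1-hour gap → hour 15); C (finishes hour 9). Taking the maximum gives a start of hour 15, and it finishes at 15 + 3 = hour 18.

18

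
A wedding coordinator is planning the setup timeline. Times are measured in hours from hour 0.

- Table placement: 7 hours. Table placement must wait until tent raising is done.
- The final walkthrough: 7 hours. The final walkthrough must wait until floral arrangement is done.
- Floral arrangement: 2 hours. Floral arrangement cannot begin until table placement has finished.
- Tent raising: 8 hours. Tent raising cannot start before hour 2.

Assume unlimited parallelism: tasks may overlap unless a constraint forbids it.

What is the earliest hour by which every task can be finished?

26

After its own release at hour 2, tent raising can start at hour 2 and finishes at hour 10.
After tent raising (finishes hour 10), table placement can start at hour 10 and finishes at hour 17.
Floral arrangement cannot begin until table placement (finishes hour 17). It runs from hour 17 to 17 + 2 = hour 19.
The final walkthrough waits on floral arrangement (finishes hour 19), so it starts at hour 19 and finishes at 19 + 7 = hour 26.
All tasks are finished once the last one completes. Finish times: Tent raising at 10, Table placement at 17, Floral arrangement at 19, The final walkthrough at 26. The latest is hour 26.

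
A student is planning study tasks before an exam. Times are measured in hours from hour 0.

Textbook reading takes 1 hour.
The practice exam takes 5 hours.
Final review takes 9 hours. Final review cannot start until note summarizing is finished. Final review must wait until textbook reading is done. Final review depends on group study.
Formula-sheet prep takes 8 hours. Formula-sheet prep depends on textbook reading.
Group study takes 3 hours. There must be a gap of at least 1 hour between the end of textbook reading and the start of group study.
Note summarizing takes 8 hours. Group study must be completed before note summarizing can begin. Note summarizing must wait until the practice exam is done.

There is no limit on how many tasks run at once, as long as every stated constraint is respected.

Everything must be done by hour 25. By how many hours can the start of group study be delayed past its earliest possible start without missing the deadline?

3

Textbook reading can start immediately at hour 0; it finishes at hour 1.
After textbook reading (finishes hour 1, plus 1-hour gap → hour 2), group study can start at hour 2 and finishes at hour 5.

Working backward from the deadline:
Nothing follows final review; the deadline of hour 25 is its only limit. It must start by 25 − 9 = hour 16.
Note summarizing feeds into final review (must start by hour 16); so note summarizing must finish by hour 16 and therefore start by hour 8.
Group study feeds note summarizing (must start by hour 8); final review (must start by hour 16). Taking the minimum, group study must finish by hour 8 and start by 8 − 3 = hour 5.
So group study can start as early as hour 2 and as late as hour 5, giving 5 − 2 = 3 hours of slack.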